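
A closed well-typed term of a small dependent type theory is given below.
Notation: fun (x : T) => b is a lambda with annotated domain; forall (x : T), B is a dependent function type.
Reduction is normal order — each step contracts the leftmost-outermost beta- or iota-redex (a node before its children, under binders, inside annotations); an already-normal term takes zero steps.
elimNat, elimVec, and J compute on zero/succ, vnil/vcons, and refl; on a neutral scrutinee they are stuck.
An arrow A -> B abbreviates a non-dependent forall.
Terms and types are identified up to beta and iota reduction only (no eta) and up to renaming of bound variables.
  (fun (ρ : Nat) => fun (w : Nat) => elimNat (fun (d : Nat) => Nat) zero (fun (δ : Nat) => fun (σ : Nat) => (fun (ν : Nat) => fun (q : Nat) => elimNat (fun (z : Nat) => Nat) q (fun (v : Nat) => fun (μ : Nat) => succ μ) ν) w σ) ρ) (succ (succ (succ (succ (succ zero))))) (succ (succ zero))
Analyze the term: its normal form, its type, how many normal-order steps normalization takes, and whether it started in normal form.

reduced normal form:
  succ (succ (succ (succ (succ (succ (succ (succ (succ (succ zero)))))))))
inferred type:
  Nat
reduction steps (normal order): 63
already normal: no
first redex: a beta-redex


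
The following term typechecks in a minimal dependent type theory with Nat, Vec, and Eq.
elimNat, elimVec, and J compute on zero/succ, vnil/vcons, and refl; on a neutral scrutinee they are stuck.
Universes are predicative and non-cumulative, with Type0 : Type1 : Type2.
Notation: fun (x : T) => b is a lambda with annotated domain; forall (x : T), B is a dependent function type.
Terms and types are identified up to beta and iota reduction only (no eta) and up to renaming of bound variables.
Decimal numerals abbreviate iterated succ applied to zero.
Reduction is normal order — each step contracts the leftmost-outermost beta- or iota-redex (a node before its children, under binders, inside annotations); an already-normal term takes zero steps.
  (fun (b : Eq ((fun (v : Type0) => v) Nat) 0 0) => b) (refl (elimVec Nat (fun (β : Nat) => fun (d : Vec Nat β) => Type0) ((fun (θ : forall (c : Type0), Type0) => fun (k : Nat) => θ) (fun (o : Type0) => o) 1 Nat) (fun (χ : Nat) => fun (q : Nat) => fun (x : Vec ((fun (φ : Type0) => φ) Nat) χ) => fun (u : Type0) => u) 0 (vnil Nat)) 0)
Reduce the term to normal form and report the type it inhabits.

reduced normal form:
  refl Nat 0
the term's type:
  Eq Nat 0 0
observation: the leftmost-outermost redex is a beta-redex, and normalization takes 5 steps.


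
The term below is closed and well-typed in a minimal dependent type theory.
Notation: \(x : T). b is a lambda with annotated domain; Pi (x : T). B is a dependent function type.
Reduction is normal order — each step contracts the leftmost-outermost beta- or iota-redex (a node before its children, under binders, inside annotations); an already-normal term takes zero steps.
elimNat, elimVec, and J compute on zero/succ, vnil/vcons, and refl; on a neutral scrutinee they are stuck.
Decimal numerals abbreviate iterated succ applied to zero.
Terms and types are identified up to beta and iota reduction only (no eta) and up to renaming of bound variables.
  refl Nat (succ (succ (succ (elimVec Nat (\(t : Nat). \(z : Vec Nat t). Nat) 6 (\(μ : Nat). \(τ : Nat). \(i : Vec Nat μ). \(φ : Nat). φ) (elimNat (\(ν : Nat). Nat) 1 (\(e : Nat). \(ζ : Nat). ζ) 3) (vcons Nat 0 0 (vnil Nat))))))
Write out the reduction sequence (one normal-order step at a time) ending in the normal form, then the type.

normal-order reduction:
  refl Nat (succ (succ (succ (elimVec Nat (\(t : Nat). \(z : Vec Nat t). Nat) 6 (\(μ : Nat). \(τ : Nat). \(i : Vec Nat μ). \(φ : Nat). φ) (elimNat (\(ν : Nat). Nat) 1 (\(e : Nat). \(ζ : Nat). ζ) 3) (vcons Nat 0 0 (vnil Nat))))))
  ~> refl Nat (succ (succ (succ ((\(t : Nat). \(z : Nat). \(μ : Vec Nat t). \(τ : Nat). τ) 0 0 (vnil Nat) (elimVec Nat (\(i : Nat). \(φ : Vec Nat i). Nat) 6 (\(ν : Nat). \(e : Nat). \(ζ : Vec Nat ν). \(ρ : Nat). ρ) 0 (vnil Nat))))))
  ~> refl Nat (succ (succ (succ ((\(t : Nat). \(z : Vec Nat 0). \(μ : Nat). μ) 0 (vnil Nat) (elimVec Nat (\(τ : Nat). \(i : Vec Nat τ). Nat) 6 (\(φ : Nat). \(ν : Nat). \(e : Vec Nat φ). \(ζ : Nat). ζ) 0 (vnil Nat))))))
  ~> refl Nat (succ (succ (succ ((\(t : Vec Nat 0). \(z : Nat). z) (vnil Nat) (elimVec Nat (\(μ : Nat). \(τ : Vec Nat μ). Nat) 6 (\(i : Nat). \(φ : Nat). \(ν : Vec Nat i). \(e : Nat). e) 0 (vnil Nat))))))
  ~> refl Nat (succ (succ (succ ((\(t : Nat). t) (elimVec Nat (\(z : Nat). \(μ : Vec Nat z). Nat) 6 (\(τ : Nat). \(i : Nat). \(φ : Vec Nat τ). \(ν : Nat). ν) 0 (vnil Nat))))))
  ~> refl Nat (succ (succ (succ (elimVec Nat (\(t : Nat). \(z : Vec Nat t). Nat) 6 (\(μ : Nat). \(τ : Nat). \(i : Vec Nat μ). \(φ : Nat). φ) 0 (vnil Nat)))))
  ~> refl Nat 9
type:
  Eq Nat 9 9


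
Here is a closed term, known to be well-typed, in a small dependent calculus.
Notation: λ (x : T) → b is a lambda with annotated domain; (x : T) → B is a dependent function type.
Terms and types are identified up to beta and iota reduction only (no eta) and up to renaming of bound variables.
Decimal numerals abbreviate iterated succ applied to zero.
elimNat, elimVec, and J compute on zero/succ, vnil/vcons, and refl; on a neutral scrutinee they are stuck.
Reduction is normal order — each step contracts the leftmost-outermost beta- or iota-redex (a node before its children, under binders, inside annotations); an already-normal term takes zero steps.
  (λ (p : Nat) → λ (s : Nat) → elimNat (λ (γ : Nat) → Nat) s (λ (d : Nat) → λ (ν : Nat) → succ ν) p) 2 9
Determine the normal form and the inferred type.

resulting normal form:
  11
inferred type:
  Nat


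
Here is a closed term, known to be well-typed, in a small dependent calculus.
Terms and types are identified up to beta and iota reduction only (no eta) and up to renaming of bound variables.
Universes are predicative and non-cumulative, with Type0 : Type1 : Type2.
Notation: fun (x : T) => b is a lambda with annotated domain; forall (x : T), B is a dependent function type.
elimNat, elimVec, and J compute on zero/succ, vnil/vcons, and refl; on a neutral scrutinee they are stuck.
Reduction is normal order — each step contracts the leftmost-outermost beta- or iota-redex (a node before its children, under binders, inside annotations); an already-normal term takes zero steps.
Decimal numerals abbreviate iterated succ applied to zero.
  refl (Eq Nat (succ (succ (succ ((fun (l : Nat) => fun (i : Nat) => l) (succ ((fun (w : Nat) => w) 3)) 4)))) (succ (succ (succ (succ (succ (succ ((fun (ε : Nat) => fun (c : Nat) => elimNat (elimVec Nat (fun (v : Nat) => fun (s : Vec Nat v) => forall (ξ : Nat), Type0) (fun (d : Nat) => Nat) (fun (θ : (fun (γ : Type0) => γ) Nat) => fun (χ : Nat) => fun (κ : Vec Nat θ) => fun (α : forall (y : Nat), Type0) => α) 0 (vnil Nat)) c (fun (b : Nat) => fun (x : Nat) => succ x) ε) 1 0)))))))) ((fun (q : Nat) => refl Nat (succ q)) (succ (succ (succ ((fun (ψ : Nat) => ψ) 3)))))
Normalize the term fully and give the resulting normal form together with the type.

normal form:
  refl (Eq Nat 7 7) (refl Nat 7)
inferred type:
  Eq (Eq Nat 7 7) (refl Nat 7) (refl Nat 7)


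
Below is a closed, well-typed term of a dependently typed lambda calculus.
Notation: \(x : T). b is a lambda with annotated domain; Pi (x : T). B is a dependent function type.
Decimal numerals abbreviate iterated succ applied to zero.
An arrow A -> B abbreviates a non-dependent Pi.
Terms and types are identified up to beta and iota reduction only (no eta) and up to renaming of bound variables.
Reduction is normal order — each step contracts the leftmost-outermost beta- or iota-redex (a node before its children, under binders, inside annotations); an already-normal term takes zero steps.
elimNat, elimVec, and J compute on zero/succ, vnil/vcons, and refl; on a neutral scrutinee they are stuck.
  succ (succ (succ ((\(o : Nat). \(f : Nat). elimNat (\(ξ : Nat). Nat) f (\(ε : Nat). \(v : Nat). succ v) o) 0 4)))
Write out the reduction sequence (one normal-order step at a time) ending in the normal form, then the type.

normal-order reduction sequence:
  succ (succ (succ ((\(o : Nat). \(f : Nat). elimNat (\(ξ : Nat). Nat) f (\(ε : Nat). \(v : Nat). succ v) o) 0 4)))
  ~> succ (succ (succ ((\(o : Nat). elimNat (\(f : Nat). Nat) o (\(ξ : Nat). \(ε : Nat). succ ε) 0) 4)))
  ~> succ (succ (succ (elimNat (\(o : Nat). Nat) 4 (\(f : Nat). \(ξ : Nat). succ ξ) 0)))
  ~> 7
the term's type:
  Nat


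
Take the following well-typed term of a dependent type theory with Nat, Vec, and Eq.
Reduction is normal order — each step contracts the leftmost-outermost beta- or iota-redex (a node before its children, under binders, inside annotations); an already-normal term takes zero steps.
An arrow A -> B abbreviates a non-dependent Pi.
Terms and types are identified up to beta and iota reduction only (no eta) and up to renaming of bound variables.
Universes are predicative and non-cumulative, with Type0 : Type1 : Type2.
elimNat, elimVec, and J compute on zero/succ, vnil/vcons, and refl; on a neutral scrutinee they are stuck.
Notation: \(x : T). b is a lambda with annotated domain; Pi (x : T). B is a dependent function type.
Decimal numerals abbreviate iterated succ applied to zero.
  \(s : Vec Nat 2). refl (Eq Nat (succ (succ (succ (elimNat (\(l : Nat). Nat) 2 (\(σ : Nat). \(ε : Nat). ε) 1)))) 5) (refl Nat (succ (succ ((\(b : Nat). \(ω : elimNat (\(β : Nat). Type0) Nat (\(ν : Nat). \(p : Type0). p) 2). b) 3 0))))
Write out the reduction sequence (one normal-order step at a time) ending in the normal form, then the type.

normal-order reduction:
  \(s : Vec Nat 2). refl (Eq Nat (succ (succ (succ (elimNat (\(l : Nat). Nat) 2 (\(σ : Nat). \(ε : Nat). ε) 1)))) 5) (refl Nat (succ (succ ((\(b : Nat). \(ω : elimNat (\(β : Nat). Type0) Nat (\(ν : Nat). \(p : Type0). p) 2). b) 3 0))))
  ~> \(s : Vec Nat 2). refl (Eq Nat (succ (succ (succ ((\(l : Nat). \(σ : Nat). σ) 0 (elimNat (\(ε : Nat). Nat) 2 (\(b : Nat). \(ω : Nat). ω) 0))))) 5) (refl Nat (succ (succ ((\(β : Nat). \(ν : elimNat (\(p : Nat). Type0) Nat (\(c : Nat). \(ρ : Type0). ρ) 2). β) 3 0))))
  ~> \(s : Vec Nat 2). refl (Eq Nat (succ (succ (succ ((\(l : Nat). l) (elimNat (\(σ : Nat). Nat) 2 (\(ε : Nat). \(b : Nat). b) 0))))) 5) (refl Nat (succ (succ ((\(ω : Nat). \(β : elimNat (\(ν : Nat). Type0) Nat (\(p : Nat). \(c : Type0). c) 2). ω) 3 0))))
  ~> \(s : Vec Nat 2). refl (Eq Nat (succ (succ (succ (elimNat (\(l : Nat). Nat) 2 (\(σ : Nat). \(ε : Nat). ε) 0)))) 5) (refl Nat (succ (succ ((\(b : Nat). \(ω : elimNat (\(β : Nat). Type0) Nat (\(ν : Nat). \(p : Type0). p) 2). b) 3 0))))
  ~> \(s : Vec Nat 2). refl (Eq Nat 5 5) (refl Nat (succ (succ ((\(l : Nat). \(σ : elimNat (\(ε : Nat). Type0) Nat (\(b : Nat). \(ω : Type0). ω) 2). l) 3 0))))
  ~> \(s : Vec Nat 2). refl (Eq Nat 5 5) (refl Nat (succ (succ ((\(l : elimNat (\(σ : Nat). Type0) Nat (\(ε : Nat). \(b : Type0). b) 2). 3) 0))))
  ~> \(s : Vec Nat 2). refl (Eq Nat 5 5) (refl Nat 5)
type:
  Vec Nat 2 -> Eq (Eq Nat 5 5) (refl Nat 5) (refl Nat 5)


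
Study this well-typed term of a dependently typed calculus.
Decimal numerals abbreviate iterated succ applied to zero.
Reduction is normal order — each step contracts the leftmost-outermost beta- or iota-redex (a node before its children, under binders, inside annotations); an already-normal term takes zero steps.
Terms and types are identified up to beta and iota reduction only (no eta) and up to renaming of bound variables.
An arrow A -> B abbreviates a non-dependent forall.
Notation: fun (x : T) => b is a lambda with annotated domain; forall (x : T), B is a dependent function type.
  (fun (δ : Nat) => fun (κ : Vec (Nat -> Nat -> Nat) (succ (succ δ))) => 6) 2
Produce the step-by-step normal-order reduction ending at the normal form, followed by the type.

normal-order reduction sequence:
  (fun (δ : Nat) => fun (κ : Vec (Nat -> Nat -> Nat) (succ (succ δ))) => 6) 2
  ~> fun (δ : Vec (Nat -> Nat -> Nat) 4) => 6
type:
  Vec (Nat -> Nat -> Nat) 4 -> Nat


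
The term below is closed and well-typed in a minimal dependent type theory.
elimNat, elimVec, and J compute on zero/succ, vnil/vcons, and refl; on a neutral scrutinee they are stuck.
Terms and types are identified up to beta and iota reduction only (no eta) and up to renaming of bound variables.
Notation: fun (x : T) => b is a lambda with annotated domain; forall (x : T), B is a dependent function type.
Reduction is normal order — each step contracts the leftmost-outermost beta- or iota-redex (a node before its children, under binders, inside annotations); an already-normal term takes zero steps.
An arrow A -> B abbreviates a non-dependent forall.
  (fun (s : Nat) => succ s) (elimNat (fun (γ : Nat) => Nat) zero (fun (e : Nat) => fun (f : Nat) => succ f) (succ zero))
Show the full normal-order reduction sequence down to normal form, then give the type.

normal-order reduction:
  (fun (s : Nat) => succ s) (elimNat (fun (γ : Nat) => Nat) zero (fun (e : Nat) => fun (f : Nat) => succ f) (succ zero))
  ~> succ (elimNat (fun (s : Nat) => Nat) zero (fun (γ : Nat) => fun (e : Nat) => succ e) (succ zero))
  ~> succ ((fun (s : Nat) => fun (γ : Nat) => succ γ) zero (elimNat (fun (e : Nat) => Nat) zero (fun (f : Nat) => fun (a : Nat) => succ a) zero))
  ~> succ ((fun (s : Nat) => succ s) (elimNat (fun (γ : Nat) => Nat) zero (fun (e : Nat) => fun (f : Nat) => succ f) zero))
  ~> succ (succ (elimNat (fun (s : Nat) => Nat) zero (fun (γ : Nat) => fun (e : Nat) => succ e) zero))
  ~> succ (succ zero)
type:
  Nat


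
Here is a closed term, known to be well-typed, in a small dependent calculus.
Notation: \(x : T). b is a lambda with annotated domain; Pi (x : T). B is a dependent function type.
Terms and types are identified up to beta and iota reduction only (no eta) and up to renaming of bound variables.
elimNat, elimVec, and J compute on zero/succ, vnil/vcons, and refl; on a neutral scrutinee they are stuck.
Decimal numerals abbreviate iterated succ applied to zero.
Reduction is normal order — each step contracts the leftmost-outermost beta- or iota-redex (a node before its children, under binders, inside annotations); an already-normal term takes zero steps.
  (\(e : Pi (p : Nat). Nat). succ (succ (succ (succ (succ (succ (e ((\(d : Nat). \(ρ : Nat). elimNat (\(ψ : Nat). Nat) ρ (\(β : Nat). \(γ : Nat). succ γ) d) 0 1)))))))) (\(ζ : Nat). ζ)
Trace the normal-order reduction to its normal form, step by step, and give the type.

reduction (normal order):
  (\(e : Pi (p : Nat). Nat). succ (succ (succ (succ (succ (succ (e ((\(d : Nat). \(ρ : Nat). elimNat (\(ψ : Nat). Nat) ρ (\(β : Nat). \(γ : Nat). succ γ) d) 0 1)))))))) (\(ζ : Nat). ζ)
  ~> succ (succ (succ (succ (succ (succ ((\(e : Nat). e) ((\(p : Nat). \(d : Nat). elimNat (\(ρ : Nat). Nat) d (\(ψ : Nat). \(β : Nat). succ β) p) 0 1)))))))
  ~> succ (succ (succ (succ (succ (succ ((\(e : Nat). \(p : Nat). elimNat (\(d : Nat). Nat) p (\(ρ : Nat). \(ψ : Nat). succ ψ) e) 0 1))))))
  ~> succ (succ (succ (succ (succ (succ ((\(e : Nat). elimNat (\(p : Nat). Nat) e (\(d : Nat). \(ρ : Nat). succ ρ) 0) 1))))))
  ~> succ (succ (succ (succ (succ (succ (elimNat (\(e : Nat). Nat) 1 (\(p : Nat). \(d : Nat). succ d) 0))))))
  ~> 7
inferred type:
  Nat


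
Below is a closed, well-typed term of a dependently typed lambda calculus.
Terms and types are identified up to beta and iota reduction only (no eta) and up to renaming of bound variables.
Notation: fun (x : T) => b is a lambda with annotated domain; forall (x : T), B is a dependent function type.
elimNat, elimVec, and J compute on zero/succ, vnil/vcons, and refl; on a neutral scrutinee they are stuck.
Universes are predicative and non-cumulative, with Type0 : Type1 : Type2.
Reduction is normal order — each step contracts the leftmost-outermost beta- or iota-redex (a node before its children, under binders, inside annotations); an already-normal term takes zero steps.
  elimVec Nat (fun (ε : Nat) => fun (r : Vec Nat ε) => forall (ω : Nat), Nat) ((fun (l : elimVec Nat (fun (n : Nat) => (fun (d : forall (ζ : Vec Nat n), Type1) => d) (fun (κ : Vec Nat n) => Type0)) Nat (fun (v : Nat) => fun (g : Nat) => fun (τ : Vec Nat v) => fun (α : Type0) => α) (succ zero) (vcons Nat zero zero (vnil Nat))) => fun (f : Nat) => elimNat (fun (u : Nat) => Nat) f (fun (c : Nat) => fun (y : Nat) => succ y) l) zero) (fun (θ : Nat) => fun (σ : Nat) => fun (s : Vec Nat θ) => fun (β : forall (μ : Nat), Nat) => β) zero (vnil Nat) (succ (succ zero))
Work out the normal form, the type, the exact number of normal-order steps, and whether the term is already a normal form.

normal form:
  succ (succ zero)
the term's type:
  Nat
normal-order step count: 4
already normal: no
first redex: an elimVec iota-redex


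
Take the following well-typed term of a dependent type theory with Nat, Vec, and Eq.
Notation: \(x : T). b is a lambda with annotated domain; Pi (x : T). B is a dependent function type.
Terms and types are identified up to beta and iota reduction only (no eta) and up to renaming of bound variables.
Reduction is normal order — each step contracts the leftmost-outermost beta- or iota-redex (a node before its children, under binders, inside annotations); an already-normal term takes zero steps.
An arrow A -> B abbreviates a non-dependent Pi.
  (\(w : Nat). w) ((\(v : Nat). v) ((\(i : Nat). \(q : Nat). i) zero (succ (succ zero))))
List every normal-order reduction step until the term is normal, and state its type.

normal-order reduction sequence:
  (\(w : Nat). w) ((\(v : Nat). v) ((\(i : Nat). \(q : Nat). i) zero (succ (succ zero))))
  ~> (\(w : Nat). w) ((\(v : Nat). \(i : Nat). v) zero (succ (succ zero)))
  ~> (\(w : Nat). \(v : Nat). w) zero (succ (succ zero))
  ~> (\(w : Nat). zero) (succ (succ zero))
  ~> zero
the term's type:
  Nat


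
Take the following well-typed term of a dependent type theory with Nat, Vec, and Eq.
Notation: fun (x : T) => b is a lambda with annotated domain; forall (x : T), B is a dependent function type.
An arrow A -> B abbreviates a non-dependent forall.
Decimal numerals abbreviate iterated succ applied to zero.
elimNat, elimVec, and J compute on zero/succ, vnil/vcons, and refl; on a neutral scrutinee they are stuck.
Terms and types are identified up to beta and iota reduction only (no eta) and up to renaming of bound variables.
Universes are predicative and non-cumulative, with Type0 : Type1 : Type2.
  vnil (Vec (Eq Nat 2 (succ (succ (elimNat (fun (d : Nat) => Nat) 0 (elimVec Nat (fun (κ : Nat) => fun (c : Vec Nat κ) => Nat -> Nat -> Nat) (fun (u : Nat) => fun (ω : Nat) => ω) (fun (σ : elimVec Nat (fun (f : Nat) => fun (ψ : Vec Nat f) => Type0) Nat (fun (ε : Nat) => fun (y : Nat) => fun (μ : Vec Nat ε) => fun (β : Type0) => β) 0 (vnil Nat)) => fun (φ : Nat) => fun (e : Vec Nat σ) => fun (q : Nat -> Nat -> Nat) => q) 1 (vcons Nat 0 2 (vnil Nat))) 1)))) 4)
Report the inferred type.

inferred type:
  Vec (Vec (Eq Nat 2 2) 4) 0


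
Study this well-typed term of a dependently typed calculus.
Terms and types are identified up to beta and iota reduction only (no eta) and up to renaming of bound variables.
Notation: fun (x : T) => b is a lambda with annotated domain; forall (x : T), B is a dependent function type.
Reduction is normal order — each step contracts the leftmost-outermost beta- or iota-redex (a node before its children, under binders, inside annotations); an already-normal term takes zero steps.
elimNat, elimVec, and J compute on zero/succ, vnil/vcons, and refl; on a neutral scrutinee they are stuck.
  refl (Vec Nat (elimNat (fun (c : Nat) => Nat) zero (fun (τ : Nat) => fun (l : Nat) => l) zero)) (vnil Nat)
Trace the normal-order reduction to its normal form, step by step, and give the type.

normal-order reduction:
  refl (Vec Nat (elimNat (fun (c : Nat) => Nat) zero (fun (τ : Nat) => fun (l : Nat) => l) zero)) (vnil Nat)
  ~> refl (Vec Nat zero) (vnil Nat)
the term's type:
  Eq (Vec Nat zero) (vnil Nat) (vnil Nat)


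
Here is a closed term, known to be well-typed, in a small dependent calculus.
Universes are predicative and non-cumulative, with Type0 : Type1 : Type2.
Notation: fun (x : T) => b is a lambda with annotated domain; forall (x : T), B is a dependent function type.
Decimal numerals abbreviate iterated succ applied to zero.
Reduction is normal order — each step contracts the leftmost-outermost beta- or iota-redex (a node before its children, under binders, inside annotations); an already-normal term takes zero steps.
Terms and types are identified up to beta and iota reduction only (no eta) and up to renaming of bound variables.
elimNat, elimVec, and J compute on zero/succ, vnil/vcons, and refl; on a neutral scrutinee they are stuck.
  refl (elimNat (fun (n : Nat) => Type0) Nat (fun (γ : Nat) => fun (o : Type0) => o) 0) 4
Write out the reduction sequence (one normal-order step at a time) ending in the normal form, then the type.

reduction (normal order):
  refl (elimNat (fun (n : Nat) => Type0) Nat (fun (γ : Nat) => fun (o : Type0) => o) 0) 4
  ~> refl Nat 4
the term's type:
  Eq Nat 4 4


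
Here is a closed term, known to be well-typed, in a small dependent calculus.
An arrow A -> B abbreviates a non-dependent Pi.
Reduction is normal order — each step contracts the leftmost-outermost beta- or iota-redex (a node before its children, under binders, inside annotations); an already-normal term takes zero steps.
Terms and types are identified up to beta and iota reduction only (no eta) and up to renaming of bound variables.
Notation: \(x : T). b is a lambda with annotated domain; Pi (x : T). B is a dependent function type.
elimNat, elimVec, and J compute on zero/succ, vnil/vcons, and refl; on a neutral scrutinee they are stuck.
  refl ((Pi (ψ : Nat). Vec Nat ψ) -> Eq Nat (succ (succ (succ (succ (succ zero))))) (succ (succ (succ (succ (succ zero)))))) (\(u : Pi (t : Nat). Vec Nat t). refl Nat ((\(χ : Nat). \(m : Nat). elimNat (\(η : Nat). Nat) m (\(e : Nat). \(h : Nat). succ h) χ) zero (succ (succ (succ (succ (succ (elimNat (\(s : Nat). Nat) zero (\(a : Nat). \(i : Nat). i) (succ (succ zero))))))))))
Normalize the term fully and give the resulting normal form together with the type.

resulting normal form:
  refl ((Pi (ψ : Nat). Vec Nat ψ) -> Eq Nat (succ (succ (succ (succ (succ zero))))) (succ (succ (succ (succ (succ zero)))))) (\(u : Pi (t : Nat). Vec Nat t). refl Nat (succ (succ (succ (succ (succ zero))))))
the term's type:
  Eq ((Pi (ψ : Nat). Vec Nat ψ) -> Eq Nat (succ (succ (succ (succ (succ zero))))) (succ (succ (succ (succ (succ zero)))))) (\(u : Pi (t : Nat). Vec Nat t). refl Nat (succ (succ (succ (succ (succ zero)))))) (\(χ : Pi (m : Nat). Vec Nat m). refl Nat (succ (succ (succ (succ (succ zero))))))
observation: the term reaches its normal form after 10 normal-order steps.


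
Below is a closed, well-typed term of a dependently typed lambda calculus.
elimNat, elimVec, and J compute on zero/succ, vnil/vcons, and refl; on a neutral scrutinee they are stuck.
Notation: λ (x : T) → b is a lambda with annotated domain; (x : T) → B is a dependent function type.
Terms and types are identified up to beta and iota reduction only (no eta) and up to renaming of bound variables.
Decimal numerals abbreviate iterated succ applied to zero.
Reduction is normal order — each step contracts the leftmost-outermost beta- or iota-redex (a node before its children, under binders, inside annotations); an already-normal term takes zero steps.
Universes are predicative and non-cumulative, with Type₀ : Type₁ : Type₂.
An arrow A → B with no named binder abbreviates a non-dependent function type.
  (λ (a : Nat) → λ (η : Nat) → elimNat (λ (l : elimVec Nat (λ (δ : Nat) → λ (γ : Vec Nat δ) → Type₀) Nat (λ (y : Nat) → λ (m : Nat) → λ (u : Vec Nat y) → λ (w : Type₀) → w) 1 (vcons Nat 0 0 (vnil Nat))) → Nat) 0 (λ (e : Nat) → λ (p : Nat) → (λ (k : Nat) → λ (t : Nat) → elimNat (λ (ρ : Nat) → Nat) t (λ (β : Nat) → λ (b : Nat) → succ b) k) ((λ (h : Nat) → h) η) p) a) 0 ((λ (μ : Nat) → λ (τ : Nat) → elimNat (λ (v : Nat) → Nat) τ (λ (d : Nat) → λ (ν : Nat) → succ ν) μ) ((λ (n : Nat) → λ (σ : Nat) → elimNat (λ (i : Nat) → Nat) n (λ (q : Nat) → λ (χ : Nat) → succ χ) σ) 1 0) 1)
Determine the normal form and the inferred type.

normal form:
  0
the term's type:
  Nat


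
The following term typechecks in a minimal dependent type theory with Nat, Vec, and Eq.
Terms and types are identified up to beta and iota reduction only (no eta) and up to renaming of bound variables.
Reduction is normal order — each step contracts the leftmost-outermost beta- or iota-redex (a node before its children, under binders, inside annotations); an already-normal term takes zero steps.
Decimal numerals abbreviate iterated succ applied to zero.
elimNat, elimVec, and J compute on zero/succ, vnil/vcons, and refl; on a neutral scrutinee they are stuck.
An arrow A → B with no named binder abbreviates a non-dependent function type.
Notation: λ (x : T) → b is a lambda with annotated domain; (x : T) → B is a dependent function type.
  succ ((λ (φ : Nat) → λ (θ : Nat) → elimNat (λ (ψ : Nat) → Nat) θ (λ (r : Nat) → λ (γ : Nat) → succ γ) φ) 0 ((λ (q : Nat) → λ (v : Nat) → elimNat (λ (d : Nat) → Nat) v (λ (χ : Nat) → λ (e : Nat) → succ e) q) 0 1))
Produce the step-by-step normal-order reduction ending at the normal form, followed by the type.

reduction (normal order):
  succ ((λ (φ : Nat) → λ (θ : Nat) → elimNat (λ (ψ : Nat) → Nat) θ (λ (r : Nat) → λ (γ : Nat) → succ γ) φ) 0 ((λ (q : Nat) → λ (v : Nat) → elimNat (λ (d : Nat) → Nat) v (λ (χ : Nat) → λ (e : Nat) → succ e) q) 0 1))
  ~> succ ((λ (φ : Nat) → elimNat (λ (θ : Nat) → Nat) φ (λ (ψ : Nat) → λ (r : Nat) → succ r) 0) ((λ (γ : Nat) → λ (q : Nat) → elimNat (λ (v : Nat) → Nat) q (λ (d : Nat) → λ (χ : Nat) → succ χ) γ) 0 1))
  ~> succ (elimNat (λ (φ : Nat) → Nat) ((λ (θ : Nat) → λ (ψ : Nat) → elimNat (λ (r : Nat) → Nat) ψ (λ (γ : Nat) → λ (q : Nat) → succ q) θ) 0 1) (λ (v : Nat) → λ (d : Nat) → succ d) 0)
  ~> succ ((λ (φ : Nat) → λ (θ : Nat) → elimNat (λ (ψ : Nat) → Nat) θ (λ (r : Nat) → λ (γ : Nat) → succ γ) φ) 0 1)
  ~> succ ((λ (φ : Nat) → elimNat (λ (θ : Nat) → Nat) φ (λ (ψ : Nat) → λ (r : Nat) → succ r) 0) 1)
  ~> succ (elimNat (λ (φ : Nat) → Nat) 1 (λ (θ : Nat) → λ (ψ : Nat) → succ ψ) 0)
  ~> 2
type:
  Nat


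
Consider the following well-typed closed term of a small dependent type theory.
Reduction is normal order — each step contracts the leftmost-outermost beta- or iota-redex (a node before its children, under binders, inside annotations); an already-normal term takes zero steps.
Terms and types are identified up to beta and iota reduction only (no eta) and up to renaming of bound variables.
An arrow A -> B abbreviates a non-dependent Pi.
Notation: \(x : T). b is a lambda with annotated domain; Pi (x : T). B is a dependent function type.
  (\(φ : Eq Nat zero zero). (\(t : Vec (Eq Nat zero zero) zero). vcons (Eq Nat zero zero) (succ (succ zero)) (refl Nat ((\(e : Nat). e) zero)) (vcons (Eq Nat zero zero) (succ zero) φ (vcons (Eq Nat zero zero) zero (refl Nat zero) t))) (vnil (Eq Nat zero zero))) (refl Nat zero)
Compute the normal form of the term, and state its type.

resulting normal form:
  vcons (Eq Nat zero zero) (succ (succ zero)) (refl Nat zero) (vcons (Eq Nat zero zero) (succ zero) (refl Nat zero) (vcons (Eq Nat zero zero) zero (refl Nat zero) (vnil (Eq Nat zero zero))))
the term's type:
  Vec (Eq Nat zero zero) (succ (succ (succ zero)))


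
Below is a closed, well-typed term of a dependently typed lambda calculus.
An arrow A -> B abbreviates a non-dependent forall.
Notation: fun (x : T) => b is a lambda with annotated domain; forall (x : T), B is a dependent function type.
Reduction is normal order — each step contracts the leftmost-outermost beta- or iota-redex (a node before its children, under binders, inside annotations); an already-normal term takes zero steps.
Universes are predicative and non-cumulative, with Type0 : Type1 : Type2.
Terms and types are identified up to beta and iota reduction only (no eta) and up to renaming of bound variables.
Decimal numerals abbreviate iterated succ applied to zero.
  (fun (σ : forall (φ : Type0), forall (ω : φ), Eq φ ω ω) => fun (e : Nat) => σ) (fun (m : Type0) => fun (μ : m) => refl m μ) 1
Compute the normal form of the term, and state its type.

reduced normal form:
  fun (σ : Type0) => fun (φ : σ) => refl σ φ
inferred type:
  forall (σ : Type0), forall (φ : σ), Eq σ φ φ


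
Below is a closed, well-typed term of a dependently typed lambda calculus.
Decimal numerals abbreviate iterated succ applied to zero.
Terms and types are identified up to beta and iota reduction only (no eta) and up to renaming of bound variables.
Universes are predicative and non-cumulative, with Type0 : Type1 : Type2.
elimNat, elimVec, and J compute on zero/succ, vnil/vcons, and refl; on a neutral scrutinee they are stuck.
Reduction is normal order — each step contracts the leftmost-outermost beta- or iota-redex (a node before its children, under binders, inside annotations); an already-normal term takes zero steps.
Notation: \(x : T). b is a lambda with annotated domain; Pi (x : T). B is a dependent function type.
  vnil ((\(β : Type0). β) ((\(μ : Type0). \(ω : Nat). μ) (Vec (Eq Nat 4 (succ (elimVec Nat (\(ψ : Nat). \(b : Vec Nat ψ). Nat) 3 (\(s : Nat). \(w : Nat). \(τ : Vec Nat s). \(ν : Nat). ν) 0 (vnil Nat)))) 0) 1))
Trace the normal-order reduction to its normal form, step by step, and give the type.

reduction (normal order):
  vnil ((\(β : Type0). β) ((\(μ : Type0). \(ω : Nat). μ) (Vec (Eq Nat 4 (succ (elimVec Nat (\(ψ : Nat). \(b : Vec Nat ψ). Nat) 3 (\(s : Nat). \(w : Nat). \(τ : Vec Nat s). \(ν : Nat). ν) 0 (vnil Nat)))) 0) 1))
  ~> vnil ((\(β : Type0). \(μ : Nat). β) (Vec (Eq Nat 4 (succ (elimVec Nat (\(ω : Nat). \(ψ : Vec Nat ω). Nat) 3 (\(b : Nat). \(s : Nat). \(w : Vec Nat b). \(τ : Nat). τ) 0 (vnil Nat)))) 0) 1)
  ~> vnil ((\(β : Nat). Vec (Eq Nat 4 (succ (elimVec Nat (\(μ : Nat). \(ω : Vec Nat μ). Nat) 3 (\(ψ : Nat). \(b : Nat). \(s : Vec Nat ψ). \(w : Nat). w) 0 (vnil Nat)))) 0) 1)
  ~> vnil (Vec (Eq Nat 4 (succ (elimVec Nat (\(β : Nat). \(μ : Vec Nat β). Nat) 3 (\(ω : Nat). \(ψ : Nat). \(b : Vec Nat ω). \(s : Nat). s) 0 (vnil Nat)))) 0)
  ~> vnil (Vec (Eq Nat 4 4) 0)
type:
  Vec (Vec (Eq Nat 4 4) 0) 0


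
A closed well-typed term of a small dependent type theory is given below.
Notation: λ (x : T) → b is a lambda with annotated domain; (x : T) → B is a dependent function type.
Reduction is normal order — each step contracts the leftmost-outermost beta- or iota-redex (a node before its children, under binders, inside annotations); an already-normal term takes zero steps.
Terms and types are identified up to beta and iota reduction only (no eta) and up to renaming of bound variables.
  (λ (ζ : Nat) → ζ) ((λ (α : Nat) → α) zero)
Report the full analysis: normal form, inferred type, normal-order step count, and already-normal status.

reduced normal form:
  zero
the term's type:
  Nat
normal-order step count: 2
already normal: no
first contracted redex: a beta-redex


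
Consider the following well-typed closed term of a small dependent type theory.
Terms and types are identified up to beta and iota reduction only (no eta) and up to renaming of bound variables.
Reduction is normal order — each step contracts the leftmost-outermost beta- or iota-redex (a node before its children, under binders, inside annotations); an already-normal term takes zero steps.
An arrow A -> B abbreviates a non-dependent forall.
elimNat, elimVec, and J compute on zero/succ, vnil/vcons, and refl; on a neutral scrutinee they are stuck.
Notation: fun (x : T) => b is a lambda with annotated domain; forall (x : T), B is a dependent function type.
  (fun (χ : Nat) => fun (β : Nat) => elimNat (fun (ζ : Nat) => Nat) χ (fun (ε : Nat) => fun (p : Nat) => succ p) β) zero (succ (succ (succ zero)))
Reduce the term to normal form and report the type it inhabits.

normal form:
  succ (succ (succ zero))
the term's type:
  Nat


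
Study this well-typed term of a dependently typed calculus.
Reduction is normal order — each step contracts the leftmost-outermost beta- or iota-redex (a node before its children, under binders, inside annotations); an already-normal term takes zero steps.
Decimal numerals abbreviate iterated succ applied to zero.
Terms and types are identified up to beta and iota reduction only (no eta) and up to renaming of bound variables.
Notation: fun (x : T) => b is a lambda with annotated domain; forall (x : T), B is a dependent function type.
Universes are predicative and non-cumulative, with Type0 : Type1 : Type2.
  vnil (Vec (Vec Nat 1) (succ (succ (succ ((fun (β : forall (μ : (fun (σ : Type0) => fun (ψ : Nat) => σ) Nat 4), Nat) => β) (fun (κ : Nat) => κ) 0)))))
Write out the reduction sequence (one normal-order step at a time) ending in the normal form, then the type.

normal-order reduction sequence:
  vnil (Vec (Vec Nat 1) (succ (succ (succ ((fun (β : forall (μ : (fun (σ : Type0) => fun (ψ : Nat) => σ) Nat 4), Nat) => β) (fun (κ : Nat) => κ) 0)))))
  ~> vnil (Vec (Vec Nat 1) (succ (succ (succ ((fun (β : Nat) => β) 0)))))
  ~> vnil (Vec (Vec Nat 1) 3)
the term's type:
  Vec (Vec (Vec Nat 1) 3) 0


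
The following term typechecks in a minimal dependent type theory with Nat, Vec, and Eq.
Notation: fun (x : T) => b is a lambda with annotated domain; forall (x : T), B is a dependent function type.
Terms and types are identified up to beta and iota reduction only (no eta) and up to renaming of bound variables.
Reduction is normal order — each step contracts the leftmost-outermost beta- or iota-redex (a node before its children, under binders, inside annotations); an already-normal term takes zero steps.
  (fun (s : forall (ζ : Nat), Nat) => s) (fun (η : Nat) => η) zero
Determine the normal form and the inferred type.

normal form:
  zero
type:
  Nat


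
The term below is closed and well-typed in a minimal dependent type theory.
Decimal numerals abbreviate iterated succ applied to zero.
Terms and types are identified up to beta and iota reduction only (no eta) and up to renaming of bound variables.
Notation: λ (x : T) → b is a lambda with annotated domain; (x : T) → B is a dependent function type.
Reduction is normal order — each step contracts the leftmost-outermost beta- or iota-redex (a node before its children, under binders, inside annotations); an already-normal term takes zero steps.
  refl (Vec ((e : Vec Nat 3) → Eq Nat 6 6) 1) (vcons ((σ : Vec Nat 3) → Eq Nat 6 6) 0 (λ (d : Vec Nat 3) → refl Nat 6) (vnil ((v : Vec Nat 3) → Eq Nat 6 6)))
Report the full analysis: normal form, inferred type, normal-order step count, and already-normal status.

reduced normal form:
  refl (Vec ((e : Vec Nat 3) → Eq Nat 6 6) 1) (vcons ((σ : Vec Nat 3) → Eq Nat 6 6) 0 (λ (d : Vec Nat 3) → refl Nat 6) (vnil ((v : Vec Nat 3) → Eq Nat 6 6)))
inferred type:
  Eq (Vec ((e : Vec Nat 3) → Eq Nat 6 6) 1) (vcons ((σ : Vec Nat 3) → Eq Nat 6 6) 0 (λ (d : Vec Nat 3) → refl Nat 6) (vnil ((v : Vec Nat 3) → Eq Nat 6 6))) (vcons ((a : Vec Nat 3) → Eq Nat 6 6) 0 (λ (p : Vec Nat 3) → refl Nat 6) (vnil ((r : Vec Nat 3) → Eq Nat 6 6)))
steps to reach normal form (normal order): 0
already normal: yes


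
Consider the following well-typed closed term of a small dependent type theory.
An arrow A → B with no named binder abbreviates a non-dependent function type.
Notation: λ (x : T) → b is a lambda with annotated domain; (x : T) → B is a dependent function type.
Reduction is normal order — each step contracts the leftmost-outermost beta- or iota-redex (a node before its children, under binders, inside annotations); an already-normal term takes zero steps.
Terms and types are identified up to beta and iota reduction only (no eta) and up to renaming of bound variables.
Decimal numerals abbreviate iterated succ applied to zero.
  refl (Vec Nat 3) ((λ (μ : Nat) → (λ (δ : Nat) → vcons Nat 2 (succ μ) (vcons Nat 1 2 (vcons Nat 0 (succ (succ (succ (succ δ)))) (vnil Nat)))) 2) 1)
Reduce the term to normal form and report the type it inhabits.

resulting normal form:
  refl (Vec Nat 3) (vcons Nat 2 2 (vcons Nat 1 2 (vcons Nat 0 6 (vnil Nat))))
inferred type:
  Eq (Vec Nat 3) (vcons Nat 2 2 (vcons Nat 1 2 (vcons Nat 0 6 (vnil Nat)))) (vcons Nat 2 2 (vcons Nat 1 2 (vcons Nat 0 6 (vnil Nat))))


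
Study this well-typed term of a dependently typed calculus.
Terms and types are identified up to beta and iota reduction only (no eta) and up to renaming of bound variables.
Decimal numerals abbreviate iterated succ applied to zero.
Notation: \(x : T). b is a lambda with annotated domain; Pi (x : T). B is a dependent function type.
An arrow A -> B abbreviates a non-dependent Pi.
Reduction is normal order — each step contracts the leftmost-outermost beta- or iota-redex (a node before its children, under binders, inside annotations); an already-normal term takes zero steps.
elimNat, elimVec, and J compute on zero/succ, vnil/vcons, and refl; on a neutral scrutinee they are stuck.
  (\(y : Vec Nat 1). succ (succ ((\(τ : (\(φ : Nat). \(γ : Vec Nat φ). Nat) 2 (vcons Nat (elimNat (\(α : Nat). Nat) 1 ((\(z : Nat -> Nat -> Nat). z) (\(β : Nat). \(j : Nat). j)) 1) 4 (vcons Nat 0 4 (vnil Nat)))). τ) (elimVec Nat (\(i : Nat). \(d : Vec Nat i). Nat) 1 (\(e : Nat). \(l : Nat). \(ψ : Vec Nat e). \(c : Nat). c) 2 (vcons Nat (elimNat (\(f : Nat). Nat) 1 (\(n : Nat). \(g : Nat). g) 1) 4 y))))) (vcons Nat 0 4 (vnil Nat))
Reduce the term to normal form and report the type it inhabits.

normal form:
  3
type:
  Nat


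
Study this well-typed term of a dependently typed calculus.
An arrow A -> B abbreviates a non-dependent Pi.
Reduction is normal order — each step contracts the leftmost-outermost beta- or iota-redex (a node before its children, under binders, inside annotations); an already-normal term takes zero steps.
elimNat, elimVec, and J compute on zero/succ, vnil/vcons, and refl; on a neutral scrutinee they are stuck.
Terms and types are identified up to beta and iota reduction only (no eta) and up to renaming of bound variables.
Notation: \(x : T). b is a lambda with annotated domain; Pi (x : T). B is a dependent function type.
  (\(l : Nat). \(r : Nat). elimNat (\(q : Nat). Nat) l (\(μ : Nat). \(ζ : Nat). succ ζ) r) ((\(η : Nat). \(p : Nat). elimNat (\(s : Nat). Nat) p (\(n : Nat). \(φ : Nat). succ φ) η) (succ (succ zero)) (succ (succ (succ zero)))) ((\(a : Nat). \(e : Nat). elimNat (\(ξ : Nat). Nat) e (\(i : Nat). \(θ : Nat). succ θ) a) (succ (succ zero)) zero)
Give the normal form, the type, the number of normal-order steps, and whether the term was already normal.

reduced normal form:
  succ (succ (succ (succ (succ (succ (succ zero))))))
type:
  Nat
normal-order step count: 27
already normal: no
first contracted redex: a beta-redex


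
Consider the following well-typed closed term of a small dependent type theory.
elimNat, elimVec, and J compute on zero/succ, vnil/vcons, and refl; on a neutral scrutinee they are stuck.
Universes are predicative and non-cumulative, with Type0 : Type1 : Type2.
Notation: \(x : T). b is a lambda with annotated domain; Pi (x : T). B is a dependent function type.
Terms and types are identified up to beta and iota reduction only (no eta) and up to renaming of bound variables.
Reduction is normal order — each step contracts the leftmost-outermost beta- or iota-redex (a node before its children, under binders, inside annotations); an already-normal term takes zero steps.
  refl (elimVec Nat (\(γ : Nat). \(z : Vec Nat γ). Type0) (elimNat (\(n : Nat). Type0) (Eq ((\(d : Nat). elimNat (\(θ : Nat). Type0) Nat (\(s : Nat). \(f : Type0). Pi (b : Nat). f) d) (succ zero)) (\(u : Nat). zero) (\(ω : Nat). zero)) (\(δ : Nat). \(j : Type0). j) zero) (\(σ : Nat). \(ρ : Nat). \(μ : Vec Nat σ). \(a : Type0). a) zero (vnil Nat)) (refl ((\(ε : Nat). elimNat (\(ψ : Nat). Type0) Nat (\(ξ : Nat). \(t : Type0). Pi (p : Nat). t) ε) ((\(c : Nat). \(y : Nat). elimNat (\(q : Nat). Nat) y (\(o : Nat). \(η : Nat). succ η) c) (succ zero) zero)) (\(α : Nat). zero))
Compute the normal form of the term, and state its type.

normal form:
  refl (Eq (Pi (γ : Nat). Nat) (\(z : Nat). zero) (\(n : Nat). zero)) (refl (Pi (d : Nat). Nat) (\(θ : Nat). zero))
type:
  Eq (Eq (Pi (γ : Nat). Nat) (\(z : Nat). zero) (\(n : Nat). zero)) (refl (Pi (d : Nat). Nat) (\(θ : Nat). zero)) (refl (Pi (s : Nat). Nat) (\(f : Nat). zero))
observation: the term reaches its normal form after 18 normal-order steps.
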